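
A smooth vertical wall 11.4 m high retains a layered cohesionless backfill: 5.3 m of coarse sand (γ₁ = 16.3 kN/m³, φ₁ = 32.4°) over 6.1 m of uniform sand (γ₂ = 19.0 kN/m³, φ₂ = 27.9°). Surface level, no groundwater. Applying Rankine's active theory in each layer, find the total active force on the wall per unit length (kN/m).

388 kN/m

K_a1 = tan²(45°−32.4°/2) = 0.3022; K_a2 = tan²(45°−27.9°/2) = 0.3625.
Layer 1: σ at base = K_a1 γ₁ h₁ = 26.11 kPa; P₁ = ½×26.11×5.3 = 69.19.
Layer 2: σ_v at top = γ₁h₁ = 86.39; σ_h top = K_a2×86.39 = 31.31; σ_h base = K_a2×(86.39+19.0×6.1) = 73.32.
P₂ = ½(31.31+73.32)×6.1 = 319.1. Total P_a = 69.19+319.1 = 388.3 kN/m.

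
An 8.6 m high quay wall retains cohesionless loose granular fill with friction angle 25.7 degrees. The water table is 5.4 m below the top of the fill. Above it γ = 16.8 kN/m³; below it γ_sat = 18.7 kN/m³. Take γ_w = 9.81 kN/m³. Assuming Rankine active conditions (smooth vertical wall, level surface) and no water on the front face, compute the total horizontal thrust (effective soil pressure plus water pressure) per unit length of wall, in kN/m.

K_a = tan²(45° − φ/2) = 0.3950.
γ' = 18.7 − 9.81 = 8.890 kN/m³. Depth below WT = 3.2 m.
σ'_h at WT = K_a γ d_w = 35.84 kPa; at base = 35.84 + K_a γ' × 3.2 = 47.08 kPa.
P₁ (0–5.4 m) = ½×35.84×5.4 = 96.76. P₂ (5.4–8.6 m) = ½(35.84+47.08)×3.2 = 132.7.
P_w = ½ γ_w h₂² = 0.5×9.81×3.2² = 50.23. Total = 96.76+132.7+50.23 = 279.6 kN/m.

280 kN/m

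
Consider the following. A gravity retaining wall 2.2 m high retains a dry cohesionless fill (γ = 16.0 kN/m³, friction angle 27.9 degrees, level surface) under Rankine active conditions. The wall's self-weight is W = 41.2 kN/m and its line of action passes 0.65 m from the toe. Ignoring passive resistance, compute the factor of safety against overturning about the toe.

K_a = tan²(45° − 27.9°/2) = 0.3625.
P_a = ½K_aγH² = 0.5×0.3625×16.0×2.2² = 14.03 kN/m, acting at H/3 = 0.7333 m above the base.
Overturning moment M_o = P_a × H/3 = 14.03 × 0.7333 = 10.29.
Resisting moment M_r = W × 0.65 = 41.2 × 0.65 = 26.78.
FS_overturning = M_r/M_o = 26.78/10.29 = 2.602.

2.60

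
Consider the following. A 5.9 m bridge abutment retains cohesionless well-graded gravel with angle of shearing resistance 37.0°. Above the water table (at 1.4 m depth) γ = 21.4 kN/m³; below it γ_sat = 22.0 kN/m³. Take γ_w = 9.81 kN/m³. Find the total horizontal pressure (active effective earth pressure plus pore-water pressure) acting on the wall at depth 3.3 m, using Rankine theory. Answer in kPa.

K_a = (1 − sin φ)/(1 + sin φ) = 0.2486.
γ' = 22.0 − 9.81 = 12.19 kN/m³.
Effective vertical stress at 3.3 m: σ'_v = 21.4×1.4 + 12.19×1.90 = 53.12 kPa.
σ'_h = K_a σ'_v = 0.2486 × 53.12 = 13.21 kPa; u = γ_w × 1.90 = 18.64 kPa.
Total σ_h = 13.21 + 18.64 = 31.84 kPa.

31.8 kPa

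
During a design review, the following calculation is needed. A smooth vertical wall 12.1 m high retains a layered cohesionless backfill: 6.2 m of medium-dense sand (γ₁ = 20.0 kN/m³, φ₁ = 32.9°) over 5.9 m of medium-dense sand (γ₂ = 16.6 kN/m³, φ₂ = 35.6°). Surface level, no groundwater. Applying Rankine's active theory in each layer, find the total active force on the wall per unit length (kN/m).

383 kN/m

K_a1 = tan²(45°−32.9°/2) = 0.2960; K_a2 = tan²(45°−35.6°/2) = 0.2641.
Layer 1: σ at base = K_a1 γ₁ h₁ = 36.71 kPa; P₁ = ½×36.71×6.2 = 113.8.
Layer 2: σ_v at top = γ₁h₁ = 124.0; σ_h top = K_a2×124.0 = 32.75; σ_h base = K_a2×(124.0+16.6×5.9) = 58.62.
P₂ = ½(32.75+58.62)×5.9 = 269.5. Total P_a = 113.8+269.5 = 383.3 kN/m.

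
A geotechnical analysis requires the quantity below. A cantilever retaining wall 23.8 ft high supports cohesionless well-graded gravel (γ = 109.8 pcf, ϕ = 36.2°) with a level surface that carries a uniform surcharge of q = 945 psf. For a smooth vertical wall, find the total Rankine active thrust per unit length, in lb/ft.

K_a = tan²(45° − φ/2) = 0.2574.
Soil triangle: ½ K_a γ H² = 0.5×0.2574×109.8×23.8² = 8004 lb/ft.
Surcharge rectangle: K_a q H = 0.2574×945×23.8 = 5789 lb/ft.
Total = 8004 + 5789 = 13790 lb/ft.

13800 lb/ft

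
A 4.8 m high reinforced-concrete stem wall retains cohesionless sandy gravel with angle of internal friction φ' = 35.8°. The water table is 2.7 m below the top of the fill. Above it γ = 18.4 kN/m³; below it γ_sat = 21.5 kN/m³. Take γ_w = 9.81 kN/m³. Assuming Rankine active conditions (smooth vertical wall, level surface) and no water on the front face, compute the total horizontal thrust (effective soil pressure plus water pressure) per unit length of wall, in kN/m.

K_a = tan²(45° − φ/2) = 0.2619.
γ' = 21.5 − 9.81 = 11.69 kN/m³. Depth below WT = 2.1 m.
σ'_h at WT = K_a γ d_w = 13.01 kPa; at base = 13.01 + K_a γ' × 2.1 = 19.44 kPa.
P₁ (0–2.7 m) = ½×13.01×2.7 = 17.56. P₂ (2.7–4.8 m) = ½(13.01+19.44)×2.1 = 34.07.
P_w = ½ γ_w h₂² = 0.5×9.81×2.1² = 21.63. Total = 17.56+34.07+21.63 = 73.26 kN/m.

73.3 kN/m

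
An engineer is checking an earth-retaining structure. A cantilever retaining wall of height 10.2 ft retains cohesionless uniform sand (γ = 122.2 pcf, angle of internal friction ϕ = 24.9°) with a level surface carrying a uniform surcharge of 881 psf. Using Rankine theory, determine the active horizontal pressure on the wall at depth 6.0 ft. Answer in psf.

K_a = (1 − sin φ)/(1 + sin φ) = 0.4074.
σ_v = γz + q = 122.2 × 6.0 + 881 = 1614 psf.
σ_h = K_a σ_v = 0.4074 × 1614 = 657.7 psf.

658 psf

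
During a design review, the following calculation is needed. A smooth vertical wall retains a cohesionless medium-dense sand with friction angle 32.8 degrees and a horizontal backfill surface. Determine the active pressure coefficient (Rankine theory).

0.297

K_a = tan²(45° − φ/2) = tan²(28.60°) = 0.2973.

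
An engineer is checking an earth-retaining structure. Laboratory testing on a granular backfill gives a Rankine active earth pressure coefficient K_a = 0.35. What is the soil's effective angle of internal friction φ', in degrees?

28.8°

K_a = tan²(45° − φ/2) ⇒ 45° − φ/2 = arctan(√0.35) = 30.61°.
φ = 2(45° − 30.61°) = 28.78°.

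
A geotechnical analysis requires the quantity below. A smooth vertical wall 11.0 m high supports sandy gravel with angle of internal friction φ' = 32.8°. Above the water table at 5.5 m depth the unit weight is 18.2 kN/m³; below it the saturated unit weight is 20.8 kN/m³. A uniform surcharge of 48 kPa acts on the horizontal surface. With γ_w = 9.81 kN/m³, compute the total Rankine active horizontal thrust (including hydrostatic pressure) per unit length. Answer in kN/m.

600 kN/m

K_a = tan²(45° − φ/2) = 0.2973.
γ' = 20.8 − 9.81 = 10.99 kN/m³. h₂ = H − d_w = 5.5 m.
σ'_h: at surface K_a·q = 14.27; at WT K_a(q+γd_w) = 44.02; at base K_a(q+γd_w+γ'h₂) = 61.99 kPa.
P₁ = ½(14.27+44.02)×5.5 = 160.3; P₂ = ½(44.02+61.99)×5.5 = 291.5; P_w = ½γ_w h₂² = 148.4.
Total = 160.3+291.5+148.4 = 600.2 kN/m.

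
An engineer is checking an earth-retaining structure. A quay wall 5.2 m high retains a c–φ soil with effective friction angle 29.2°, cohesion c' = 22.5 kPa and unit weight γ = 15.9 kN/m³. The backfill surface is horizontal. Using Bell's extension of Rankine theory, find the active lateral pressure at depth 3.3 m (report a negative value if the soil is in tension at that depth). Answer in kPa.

-8.34 kPa

K_a = (1 − sin φ)/(1 + sin φ) = 0.3442.
σ_a = K_a γ z − 2c√K_a = 0.3442×15.9×3.3 − 2×22.5×0.5867 = -8.340 kPa.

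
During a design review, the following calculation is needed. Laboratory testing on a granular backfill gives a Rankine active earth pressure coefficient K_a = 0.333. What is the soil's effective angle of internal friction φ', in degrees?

30.0°

K_a = tan²(45° − φ/2) ⇒ 45° − φ/2 = arctan(√0.333) = 29.99°.
φ = 2(45° − 29.99°) = 30.02°.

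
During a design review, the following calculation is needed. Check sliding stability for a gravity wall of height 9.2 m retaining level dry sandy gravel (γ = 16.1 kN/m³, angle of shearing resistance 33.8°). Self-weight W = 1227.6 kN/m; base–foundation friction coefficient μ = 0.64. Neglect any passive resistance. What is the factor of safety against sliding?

K_a = tan²(45° − 33.8°/2) = 0.2851.
P_a = ½K_aγH² = 0.5×0.2851×16.1×9.2² = 194.3 kN/m, acting at H/3 = 3.067 m above the base.
FS_sliding = μW / P_a = 0.64×1227.6 / 194.3 = 4.044.

4.04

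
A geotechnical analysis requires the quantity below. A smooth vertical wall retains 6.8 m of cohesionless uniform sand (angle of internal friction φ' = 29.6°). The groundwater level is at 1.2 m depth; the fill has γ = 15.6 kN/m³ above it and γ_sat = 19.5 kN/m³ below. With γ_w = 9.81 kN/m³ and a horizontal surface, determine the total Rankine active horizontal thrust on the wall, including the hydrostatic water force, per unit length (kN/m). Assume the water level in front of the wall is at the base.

245 kN/m

K_a = tan²(45° − φ/2) = 0.3387.
γ' = 19.5 − 9.81 = 9.690 kN/m³. Depth below WT = 5.6 m.
σ'_h at WT = K_a γ d_w = 6.341 kPa; at base = 6.341 + K_a γ' × 5.6 = 24.72 kPa.
P₁ (0–1.2 m) = ½×6.341×1.2 = 3.805. P₂ (1.2–6.8 m) = ½(6.341+24.72)×5.6 = 86.98.
P_w = ½ γ_w h₂² = 0.5×9.81×5.6² = 153.8. Total = 3.805+86.98+153.8 = 244.6 kN/m.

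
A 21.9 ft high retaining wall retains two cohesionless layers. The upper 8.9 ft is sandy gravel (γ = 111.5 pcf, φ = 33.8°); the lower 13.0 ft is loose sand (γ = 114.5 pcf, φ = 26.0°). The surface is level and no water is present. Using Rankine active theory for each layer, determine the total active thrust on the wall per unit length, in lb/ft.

K_a1 = tan²(45°−33.8°/2) = 0.2851; K_a2 = tan²(45°−26.0°/2) = 0.3905.
Layer 1: σ at base = K_a1 γ₁ h₁ = 282.9 psf; P₁ = ½×282.9×8.9 = 1259.
Layer 2: σ_v at top = γ₁h₁ = 992.4; σ_h top = K_a2×992.4 = 387.5; σ_h base = K_a2×(992.4+114.5×13.0) = 968.7.
P₂ = ½(387.5+968.7)×13.0 = 8815. Total P_a = 1259+8815 = 10070 lb/ft.

10100 lb/ft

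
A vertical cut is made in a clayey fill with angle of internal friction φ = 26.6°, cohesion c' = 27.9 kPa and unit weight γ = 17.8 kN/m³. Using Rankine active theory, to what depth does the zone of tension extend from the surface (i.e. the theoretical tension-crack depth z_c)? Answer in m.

K_a = tan²(45° − 26.6°/2) = 0.3814; √K_a = 0.6176.
The active pressure is zero where K_a γ z = 2c√K_a, so z_c = 2c/(γ√K_a) = 2×27.9/(17.8×0.6176) = 5.076 m.

5.08 m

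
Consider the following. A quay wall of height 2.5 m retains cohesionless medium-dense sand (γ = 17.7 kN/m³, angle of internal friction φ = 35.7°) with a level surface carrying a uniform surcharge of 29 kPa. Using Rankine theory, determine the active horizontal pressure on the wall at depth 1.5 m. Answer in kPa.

14.6 kPa

K_a = (1 − sin φ)/(1 + sin φ) = 0.2630.
σ_v = γz + q = 17.7 × 1.5 + 29 = 55.55 kPa.
σ_h = K_a σ_v = 0.2630 × 55.55 = 14.61 kPa.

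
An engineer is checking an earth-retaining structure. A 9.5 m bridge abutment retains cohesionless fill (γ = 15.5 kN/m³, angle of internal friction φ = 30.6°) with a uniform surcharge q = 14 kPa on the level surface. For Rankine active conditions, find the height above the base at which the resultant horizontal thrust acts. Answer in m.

K_a = 0.3253.
Triangular part P₁ = ½K_aγH² = 227.6 at H/3 = 3.167 m; rectangular part P₂ = K_a q H = 43.27 at H/2 = 4.750 m.
ȳ = (P₁·3.167 + P₂·4.750)/(P₁+P₂) = 3.420 m.

3.42 m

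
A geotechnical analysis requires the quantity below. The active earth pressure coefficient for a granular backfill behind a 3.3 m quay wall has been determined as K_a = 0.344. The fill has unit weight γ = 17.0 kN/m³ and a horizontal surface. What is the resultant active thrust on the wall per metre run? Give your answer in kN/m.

31.8 kN/m

P = ½ K_a γ H² = 0.5 × 0.344 × 17.0 × 3.3² = 31.84 kN/m.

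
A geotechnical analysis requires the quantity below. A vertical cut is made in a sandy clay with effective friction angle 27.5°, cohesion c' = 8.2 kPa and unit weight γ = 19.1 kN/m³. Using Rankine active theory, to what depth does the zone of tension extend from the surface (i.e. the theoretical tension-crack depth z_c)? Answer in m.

K_a = tan²(45° − 27.5°/2) = 0.3682; √K_a = 0.6068.
The active pressure is zero where K_a γ z = 2c√K_a, so z_c = 2c/(γ√K_a) = 2×8.2/(19.1×0.6068) = 1.415 m.

1.41 m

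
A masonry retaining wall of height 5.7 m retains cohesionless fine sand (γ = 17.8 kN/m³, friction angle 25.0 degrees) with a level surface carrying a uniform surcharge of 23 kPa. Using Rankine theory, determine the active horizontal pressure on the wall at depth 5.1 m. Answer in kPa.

46.2 kPa

K_a = (1 − sin φ)/(1 + sin φ) = 0.4059.
σ_v = γz + q = 17.8 × 5.1 + 23 = 113.8 kPa.
σ_h = K_a σ_v = 0.4059 × 113.8 = 46.18 kPa.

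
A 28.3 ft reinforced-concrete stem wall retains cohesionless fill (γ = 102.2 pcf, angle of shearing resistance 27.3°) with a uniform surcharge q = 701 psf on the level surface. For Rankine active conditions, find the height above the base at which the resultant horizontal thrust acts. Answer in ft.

K_a = 0.3711.
Triangular part P₁ = ½K_aγH² = 15190 at H/3 = 9.433 ft; rectangular part P₂ = K_a q H = 7363 at H/2 = 14.15 ft.
ȳ = (P₁·9.433 + P₂·14.15)/(P₁+P₂) = 10.97 ft.

11.0 ft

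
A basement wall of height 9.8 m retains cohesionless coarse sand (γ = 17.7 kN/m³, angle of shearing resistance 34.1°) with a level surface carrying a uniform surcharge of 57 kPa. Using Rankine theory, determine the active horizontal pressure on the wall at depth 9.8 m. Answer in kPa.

64.9 kPa

K_a = (1 − sin φ)/(1 + sin φ) = 0.2815.
σ_v = γz + q = 17.7 × 9.8 + 57 = 230.5 kPa.
σ_h = K_a σ_v = 0.2815 × 230.5 = 64.88 kPa.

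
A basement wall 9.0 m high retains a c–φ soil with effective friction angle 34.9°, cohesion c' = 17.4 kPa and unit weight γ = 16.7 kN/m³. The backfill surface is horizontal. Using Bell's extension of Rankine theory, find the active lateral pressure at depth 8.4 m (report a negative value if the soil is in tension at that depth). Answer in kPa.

20.0 kPa

K_a = (1 − sin φ)/(1 + sin φ) = 0.2721.
σ_a = K_a γ z − 2c√K_a = 0.2721×16.7×8.4 − 2×17.4×0.5217 = 20.02 kPa.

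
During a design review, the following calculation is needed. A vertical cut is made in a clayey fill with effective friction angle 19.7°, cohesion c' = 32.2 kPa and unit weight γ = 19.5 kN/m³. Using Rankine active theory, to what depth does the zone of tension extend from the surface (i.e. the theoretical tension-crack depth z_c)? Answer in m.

4.69 m

K_a = tan²(45° − 19.7°/2) = 0.4958; √K_a = 0.7041.
The active pressure is zero where K_a γ z = 2c√K_a, so z_c = 2c/(γ√K_a) = 2×32.2/(19.5×0.7041) = 4.690 m.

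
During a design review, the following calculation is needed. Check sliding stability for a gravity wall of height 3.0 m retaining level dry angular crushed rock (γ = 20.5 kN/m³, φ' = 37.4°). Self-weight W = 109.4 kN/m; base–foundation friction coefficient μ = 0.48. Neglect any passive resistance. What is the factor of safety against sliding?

K_a = tan²(45° − 37.4°/2) = 0.2443.
P_a = ½K_aγH² = 0.5×0.2443×20.5×3.0² = 22.53 kN/m, acting at H/3 = 1.000 m above the base.
FS_sliding = μW / P_a = 0.48×109.4 / 22.53 = 2.330.

2.33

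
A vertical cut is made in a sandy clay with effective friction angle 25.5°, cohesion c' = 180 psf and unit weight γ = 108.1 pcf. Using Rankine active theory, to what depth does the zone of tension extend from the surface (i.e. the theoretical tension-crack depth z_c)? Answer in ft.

K_a = tan²(45° − 25.5°/2) = 0.3981; √K_a = 0.6310.
The active pressure is zero where K_a γ z = 2c√K_a, so z_c = 2c/(γ√K_a) = 2×180/(108.1×0.6310) = 5.278 ft.

5.28 ft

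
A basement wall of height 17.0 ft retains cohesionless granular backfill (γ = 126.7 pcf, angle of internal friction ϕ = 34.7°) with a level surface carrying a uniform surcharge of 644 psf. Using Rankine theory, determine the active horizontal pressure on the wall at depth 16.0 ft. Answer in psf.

K_a = (1 − sin φ)/(1 + sin φ) = 0.2745.
σ_v = γz + q = 126.7 × 16.0 + 644 = 2671 psf.
σ_h = K_a σ_v = 0.2745 × 2671 = 733.2 psf.

733 psf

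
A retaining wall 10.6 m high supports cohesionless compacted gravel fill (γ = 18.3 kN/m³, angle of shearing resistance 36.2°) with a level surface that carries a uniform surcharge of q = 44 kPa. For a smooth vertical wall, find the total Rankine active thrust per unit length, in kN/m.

K_a = tan²(45° − φ/2) = 0.2574.
Soil triangle: ½ K_a γ H² = 0.5×0.2574×18.3×10.6² = 264.6 kN/m.
Surcharge rectangle: K_a q H = 0.2574×44×10.6 = 120.0 kN/m.
Total = 264.6 + 120.0 = 384.7 kN/m.

385 kN/m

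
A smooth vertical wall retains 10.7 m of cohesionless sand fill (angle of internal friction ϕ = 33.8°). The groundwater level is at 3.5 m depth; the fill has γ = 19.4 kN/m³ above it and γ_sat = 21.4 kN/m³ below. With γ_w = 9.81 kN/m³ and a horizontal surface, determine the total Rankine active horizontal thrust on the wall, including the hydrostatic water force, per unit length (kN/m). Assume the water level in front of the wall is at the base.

513 kN/m

K_a = tan²(45° − φ/2) = 0.2851.
γ' = 21.4 − 9.81 = 11.59 kN/m³. Depth below WT = 7.2 m.
σ'_h at WT = K_a γ d_w = 19.36 kPa; at base = 19.36 + K_a γ' × 7.2 = 43.15 kPa.
P₁ (0–3.5 m) = ½×19.36×3.5 = 33.88. P₂ (3.5–10.7 m) = ½(19.36+43.15)×7.2 = 225.0.
P_w = ½ γ_w h₂² = 0.5×9.81×7.2² = 254.3. Total = 33.88+225.0+254.3 = 513.2 kN/m.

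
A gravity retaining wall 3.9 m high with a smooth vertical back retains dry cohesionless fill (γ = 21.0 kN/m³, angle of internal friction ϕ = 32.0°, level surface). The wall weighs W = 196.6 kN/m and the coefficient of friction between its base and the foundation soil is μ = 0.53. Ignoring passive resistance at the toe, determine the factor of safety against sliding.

2.12

K_a = tan²(45° − 32.0°/2) = 0.3073.
P_a = ½K_aγH² = 0.5×0.3073×21.0×3.9² = 49.07 kN/m, acting at H/3 = 1.300 m above the base.
FS_sliding = μW / P_a = 0.53×196.6 / 49.07 = 2.123.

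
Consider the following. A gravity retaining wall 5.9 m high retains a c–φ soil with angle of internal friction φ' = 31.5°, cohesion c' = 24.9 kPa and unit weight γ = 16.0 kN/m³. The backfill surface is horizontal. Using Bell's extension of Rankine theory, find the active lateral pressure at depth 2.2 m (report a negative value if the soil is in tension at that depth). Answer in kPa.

-16.8 kPa

K_a = (1 − sin φ)/(1 + sin φ) = 0.3136.
σ_a = K_a γ z − 2c√K_a = 0.3136×16.0×2.2 − 2×24.9×0.5600 = -16.85 kPa.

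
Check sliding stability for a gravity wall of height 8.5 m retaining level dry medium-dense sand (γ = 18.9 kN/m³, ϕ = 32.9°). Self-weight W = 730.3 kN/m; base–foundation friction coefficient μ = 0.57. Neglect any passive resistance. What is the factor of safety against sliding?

K_a = tan²(45° − 32.9°/2) = 0.2960.
P_a = ½K_aγH² = 0.5×0.2960×18.9×8.5² = 202.1 kN/m, acting at H/3 = 2.833 m above the base.
FS_sliding = μW / P_a = 0.57×730.3 / 202.1 = 2.060.

2.06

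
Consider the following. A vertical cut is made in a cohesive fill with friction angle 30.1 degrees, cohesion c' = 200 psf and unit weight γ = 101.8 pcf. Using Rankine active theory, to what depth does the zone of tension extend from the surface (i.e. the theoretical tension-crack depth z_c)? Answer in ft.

K_a = tan²(45° − 30.1°/2) = 0.3320; √K_a = 0.5762.
The active pressure is zero where K_a γ z = 2c√K_a, so z_c = 2c/(γ√K_a) = 2×200/(101.8×0.5762) = 6.819 ft.

6.82 ft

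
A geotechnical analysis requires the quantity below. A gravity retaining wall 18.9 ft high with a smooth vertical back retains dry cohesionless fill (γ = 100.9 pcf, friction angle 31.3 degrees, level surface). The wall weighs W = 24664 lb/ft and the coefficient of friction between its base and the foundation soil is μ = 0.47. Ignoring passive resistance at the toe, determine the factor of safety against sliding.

K_a = tan²(45° − 31.3°/2) = 0.3162.
P_a = ½K_aγH² = 0.5×0.3162×100.9×18.9² = 5698 lb/ft, acting at H/3 = 6.300 ft above the base.
FS_sliding = μW / P_a = 0.47×24664 / 5698 = 2.034.

2.03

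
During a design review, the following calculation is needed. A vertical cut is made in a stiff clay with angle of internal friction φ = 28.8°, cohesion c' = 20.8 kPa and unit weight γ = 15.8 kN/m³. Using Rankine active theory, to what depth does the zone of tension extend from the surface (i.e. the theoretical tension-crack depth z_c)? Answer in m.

4.45 m

K_a = tan²(45° − 28.8°/2) = 0.3498; √K_a = 0.5914.
The active pressure is zero where K_a γ z = 2c√K_a, so z_c = 2c/(γ√K_a) = 2×20.8/(15.8×0.5914) = 4.452 m.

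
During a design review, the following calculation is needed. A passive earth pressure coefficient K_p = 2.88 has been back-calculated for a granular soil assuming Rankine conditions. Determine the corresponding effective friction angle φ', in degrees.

K_p = (1+sin φ)/(1−sin φ) ⇒ sin φ = (K_p − 1)/(K_p + 1) = 0.4845.
φ = arcsin(0.4845) = 28.98°.

29.0°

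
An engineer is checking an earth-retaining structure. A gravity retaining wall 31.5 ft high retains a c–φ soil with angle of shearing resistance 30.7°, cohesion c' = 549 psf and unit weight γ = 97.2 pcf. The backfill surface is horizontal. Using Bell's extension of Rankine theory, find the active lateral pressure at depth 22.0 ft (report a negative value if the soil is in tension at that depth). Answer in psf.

K_a = (1 − sin φ)/(1 + sin φ) = 0.3240.
σ_a = K_a γ z − 2c√K_a = 0.3240×97.2×22.0 − 2×549×0.5692 = 67.88 psf.

67.9 psf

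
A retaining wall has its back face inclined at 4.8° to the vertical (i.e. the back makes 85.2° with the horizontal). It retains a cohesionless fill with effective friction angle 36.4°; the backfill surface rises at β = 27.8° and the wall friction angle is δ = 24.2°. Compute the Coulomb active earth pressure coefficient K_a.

K_a = sin²(α+φ) / [sin²α · sin(α−δ) · (1 + √{sin(φ+δ)sin(φ−β) / (sin(α−δ)sin(α+β))})²].
With α = 85.2°, φ = 36.4°, δ = 24.2°, β = 27.8°: K_a = 0.4248.

0.425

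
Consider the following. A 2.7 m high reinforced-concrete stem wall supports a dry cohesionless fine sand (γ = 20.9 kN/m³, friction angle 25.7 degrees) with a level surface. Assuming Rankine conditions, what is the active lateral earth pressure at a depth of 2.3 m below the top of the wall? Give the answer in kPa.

K_a = (1 − sin φ)/(1 + sin φ) = 0.3950.
σ_h = K_a γ z = 0.3950 × 20.9 × 2.3 = 18.99 kPa.

19.0 kPa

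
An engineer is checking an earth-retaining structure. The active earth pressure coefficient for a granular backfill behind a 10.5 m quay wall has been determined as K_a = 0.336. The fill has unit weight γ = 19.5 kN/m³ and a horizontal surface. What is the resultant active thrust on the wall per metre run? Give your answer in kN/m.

361 kN/m

P = ½ K_a γ H² = 0.5 × 0.336 × 19.5 × 10.5² = 361.2 kN/m.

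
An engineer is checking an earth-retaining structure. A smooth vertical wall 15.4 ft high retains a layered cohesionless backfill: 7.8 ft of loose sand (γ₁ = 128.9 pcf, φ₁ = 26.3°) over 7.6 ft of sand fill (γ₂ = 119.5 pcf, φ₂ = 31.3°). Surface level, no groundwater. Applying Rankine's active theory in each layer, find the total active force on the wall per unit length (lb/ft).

K_a1 = tan²(45°−26.3°/2) = 0.3859; K_a2 = tan²(45°−31.3°/2) = 0.3162.
Layer 1: σ at base = K_a1 γ₁ h₁ = 388.0 psf; P₁ = ½×388.0×7.8 = 1513.
Layer 2: σ_v at top = γ₁h₁ = 1005; σ_h top = K_a2×1005 = 317.9; σ_h base = K_a2×(1005+119.5×7.6) = 605.1.
P₂ = ½(317.9+605.1)×7.6 = 3507. Total P_a = 1513+3507 = 5021 lb/ft.

5020 lb/ft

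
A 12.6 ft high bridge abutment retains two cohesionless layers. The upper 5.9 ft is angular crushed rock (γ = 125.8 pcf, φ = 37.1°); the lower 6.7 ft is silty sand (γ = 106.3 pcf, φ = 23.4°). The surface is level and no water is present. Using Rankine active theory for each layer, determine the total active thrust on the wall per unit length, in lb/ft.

3720 lb/ft

K_a1 = tan²(45°−37.1°/2) = 0.2475; K_a2 = tan²(45°−23.4°/2) = 0.4315.
Layer 1: σ at base = K_a1 γ₁ h₁ = 183.7 psf; P₁ = ½×183.7×5.9 = 541.9.
Layer 2: σ_v at top = γ₁h₁ = 742.2; σ_h top = K_a2×742.2 = 320.3; σ_h base = K_a2×(742.2+106.3×6.7) = 627.6.
P₂ = ½(320.3+627.6)×6.7 = 3175. Total P_a = 541.9+3175 = 3717 lb/ft.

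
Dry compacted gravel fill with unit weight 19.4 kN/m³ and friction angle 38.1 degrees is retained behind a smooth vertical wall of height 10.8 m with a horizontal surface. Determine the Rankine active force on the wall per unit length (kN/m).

K_a = tan²(45° − φ/2) = 0.2368.
P_a = ½ K_a γ H² = 0.5 × 0.2368 × 19.4 × 10.8² = 268.0 kN/m.

268 kN/m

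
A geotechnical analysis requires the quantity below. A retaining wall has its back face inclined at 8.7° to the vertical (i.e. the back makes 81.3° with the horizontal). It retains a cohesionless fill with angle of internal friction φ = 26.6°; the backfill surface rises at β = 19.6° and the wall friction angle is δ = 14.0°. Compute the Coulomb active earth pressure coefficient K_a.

K_a = sin²(α+φ) / [sin²α · sin(α−δ) · (1 + √{sin(φ+δ)sin(φ−β) / (sin(α−δ)sin(α+β))})²].
With α = 81.3°, φ = 26.6°, δ = 14.0°, β = 19.6°: K_a = 0.5982.

0.598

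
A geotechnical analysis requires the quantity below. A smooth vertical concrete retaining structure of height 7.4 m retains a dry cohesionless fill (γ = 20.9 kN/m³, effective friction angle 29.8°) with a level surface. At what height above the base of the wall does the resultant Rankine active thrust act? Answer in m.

2.47 m

K_a = 0.3360.
The pressure distribution is triangular, so the resultant acts at H/3 above the base = 7.4/3 = 2.467 m.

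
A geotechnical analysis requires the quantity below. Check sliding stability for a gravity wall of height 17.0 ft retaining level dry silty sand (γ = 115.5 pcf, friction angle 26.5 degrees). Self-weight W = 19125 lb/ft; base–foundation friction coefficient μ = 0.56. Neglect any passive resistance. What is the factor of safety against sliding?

1.68

K_a = tan²(45° − 26.5°/2) = 0.3829.
P_a = ½K_aγH² = 0.5×0.3829×115.5×17.0² = 6391 lb/ft, acting at H/3 = 5.667 ft above the base.
FS_sliding = μW / P_a = 0.56×19125 / 6391 = 1.676.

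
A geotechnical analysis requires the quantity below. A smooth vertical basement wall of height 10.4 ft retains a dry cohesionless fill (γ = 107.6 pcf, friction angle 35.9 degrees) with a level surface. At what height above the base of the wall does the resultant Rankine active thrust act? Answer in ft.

K_a = 0.2607.
The pressure distribution is triangular, so the resultant acts at H/3 above the base = 10.4/3 = 3.467 ft.

3.47 ft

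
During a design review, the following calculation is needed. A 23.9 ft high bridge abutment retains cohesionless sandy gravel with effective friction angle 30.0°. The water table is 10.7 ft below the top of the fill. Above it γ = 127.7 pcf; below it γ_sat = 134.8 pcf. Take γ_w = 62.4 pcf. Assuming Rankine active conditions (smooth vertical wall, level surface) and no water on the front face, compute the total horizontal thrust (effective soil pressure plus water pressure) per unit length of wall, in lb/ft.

K_a = tan²(45° − φ/2) = 0.3333.
γ' = 134.8 − 62.4 = 72.40 pcf. Depth below WT = 13.2 ft.
σ'_h at WT = K_a γ d_w = 455.5 psf; at base = 455.5 + K_a γ' × 13.2 = 774.0 psf.
P₁ (0–10.7 ft) = ½×455.5×10.7 = 2437. P₂ (10.7–23.9 ft) = ½(455.5+774.0)×13.2 = 8115.
P_w = ½ γ_w h₂² = 0.5×62.4×13.2² = 5436. Total = 2437+8115+5436 = 15990 lb/ft.

16000 lb/ft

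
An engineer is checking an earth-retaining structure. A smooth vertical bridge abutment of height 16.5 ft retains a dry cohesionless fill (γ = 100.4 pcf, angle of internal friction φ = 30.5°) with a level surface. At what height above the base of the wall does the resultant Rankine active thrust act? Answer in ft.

5.50 ft

K_a = 0.3267.
The pressure distribution is triangular, so the resultant acts at H/3 above the base = 16.5/3 = 5.500 ft.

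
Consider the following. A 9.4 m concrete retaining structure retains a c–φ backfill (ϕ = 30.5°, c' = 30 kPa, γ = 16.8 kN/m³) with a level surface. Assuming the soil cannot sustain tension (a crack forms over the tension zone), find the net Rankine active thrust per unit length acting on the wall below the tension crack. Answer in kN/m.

K_a = 0.3267; √K_a = 0.5715.
Tension-crack depth z_c = 2c/(γ√K_a) = 2×30/(16.8×0.5715) = 6.249 m.
σ_a at base = K_a γ H − 2c√K_a = 0.3267×16.8×9.4 − 2×30×0.5715 = 17.29 kPa.
P_a = ½ × 17.29 × (H − z_c) = 0.5×17.29×3.151 = 27.25 kN/m.

27.2 kN/m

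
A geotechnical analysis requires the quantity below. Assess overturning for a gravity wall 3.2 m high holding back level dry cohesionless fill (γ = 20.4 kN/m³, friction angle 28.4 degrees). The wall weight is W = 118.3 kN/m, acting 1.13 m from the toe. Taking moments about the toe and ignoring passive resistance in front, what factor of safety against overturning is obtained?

3.38

K_a = tan²(45° − 28.4°/2) = 0.3554.
P_a = ½K_aγH² = 0.5×0.3554×20.4×3.2² = 37.12 kN/m, acting at H/3 = 1.067 m above the base.
Overturning moment M_o = P_a × H/3 = 37.12 × 1.067 = 39.59.
Resisting moment M_r = W × 1.13 = 118.3 × 1.13 = 133.7.
FS_overturning = M_r/M_o = 133.7/39.59 = 3.377.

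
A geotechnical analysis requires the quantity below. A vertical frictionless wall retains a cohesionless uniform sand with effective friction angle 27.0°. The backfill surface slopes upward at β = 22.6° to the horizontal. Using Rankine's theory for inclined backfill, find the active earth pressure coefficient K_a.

K_a = cos β · (cos β − √(cos²β − cos²φ)) / (cos β + √(cos²β − cos²φ)).
cos β = 0.9232, cos φ = 0.8910, √(cos²β − cos²φ) = 0.2417.
K_a = 0.9232 × (0.9232 − 0.2417)/(0.9232 + 0.2417) = 0.5401.

0.540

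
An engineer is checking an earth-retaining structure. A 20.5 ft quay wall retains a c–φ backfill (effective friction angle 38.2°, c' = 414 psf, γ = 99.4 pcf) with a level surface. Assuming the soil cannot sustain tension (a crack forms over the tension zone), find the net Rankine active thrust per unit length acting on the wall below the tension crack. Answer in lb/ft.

131 lb/ft

K_a = 0.2358; √K_a = 0.4856.
Tension-crack depth z_c = 2c/(γ√K_a) = 2×414/(99.4×0.4856) = 17.15 ft.
σ_a at base = K_a γ H − 2c√K_a = 0.2358×99.4×20.5 − 2×414×0.4856 = 78.40 psf.
P_a = ½ × 78.40 × (H − z_c) = 0.5×78.40×3.345 = 131.1 lb/ft.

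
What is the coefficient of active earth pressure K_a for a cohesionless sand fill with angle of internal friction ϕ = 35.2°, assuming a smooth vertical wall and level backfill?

K_a = (1 − sin φ)/(1 + sin φ) = (1 − sin 35.2°)/(1 + sin 35.2°) = 0.2687.

0.269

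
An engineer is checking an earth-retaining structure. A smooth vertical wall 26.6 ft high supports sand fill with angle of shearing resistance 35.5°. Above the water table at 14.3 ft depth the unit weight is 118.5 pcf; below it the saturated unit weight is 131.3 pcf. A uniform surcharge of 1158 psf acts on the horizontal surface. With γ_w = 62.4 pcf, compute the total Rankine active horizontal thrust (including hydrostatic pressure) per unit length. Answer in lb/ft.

23000 lb/ft

K_a = tan²(45° − φ/2) = 0.2653.
γ' = 131.3 − 62.4 = 68.90 pcf. h₂ = H − d_w = 12.3 ft.
σ'_h: at surface K_a·q = 307.2; at WT K_a(q+γd_w) = 756.7; at base K_a(q+γd_w+γ'h₂) = 981.5 psf.
P₁ = ½(307.2+756.7)×14.3 = 7606; P₂ = ½(756.7+981.5)×12.3 = 10690; P_w = ½γ_w h₂² = 4720.
Total = 7606+10690+4720 = 23020 lb/ft.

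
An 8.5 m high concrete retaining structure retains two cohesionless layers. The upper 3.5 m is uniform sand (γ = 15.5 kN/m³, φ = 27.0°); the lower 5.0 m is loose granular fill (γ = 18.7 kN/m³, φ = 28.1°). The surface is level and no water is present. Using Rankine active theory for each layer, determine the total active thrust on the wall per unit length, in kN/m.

K_a1 = tan²(45°−27.0°/2) = 0.3755; K_a2 = tan²(45°−28.1°/2) = 0.3596.
Layer 1: σ at base = K_a1 γ₁ h₁ = 20.37 kPa; P₁ = ½×20.37×3.5 = 35.65.
Layer 2: σ_v at top = γ₁h₁ = 54.25; σ_h top = K_a2×54.25 = 19.51; σ_h base = K_a2×(54.25+18.7×5.0) = 53.13.
P₂ = ½(19.51+53.13)×5.0 = 181.6. Total P_a = 35.65+181.6 = 217.3 kN/m.

217 kN/m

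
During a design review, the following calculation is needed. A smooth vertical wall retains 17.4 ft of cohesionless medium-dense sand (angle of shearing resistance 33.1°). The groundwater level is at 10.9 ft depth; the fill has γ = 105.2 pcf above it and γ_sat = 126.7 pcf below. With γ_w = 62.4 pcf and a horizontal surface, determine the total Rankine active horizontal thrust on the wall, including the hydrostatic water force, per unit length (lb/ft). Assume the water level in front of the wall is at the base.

K_a = tan²(45° − φ/2) = 0.2936.
γ' = 126.7 − 62.4 = 64.30 pcf. Depth below WT = 6.5 ft.
σ'_h at WT = K_a γ d_w = 336.6 psf; at base = 336.6 + K_a γ' × 6.5 = 459.3 psf.
P₁ (0–10.9 ft) = ½×336.6×10.9 = 1835. P₂ (10.9–17.4 ft) = ½(336.6+459.3)×6.5 = 2587.
P_w = ½ γ_w h₂² = 0.5×62.4×6.5² = 1318. Total = 1835+2587+1318 = 5740 lb/ft.

5740 lb/ft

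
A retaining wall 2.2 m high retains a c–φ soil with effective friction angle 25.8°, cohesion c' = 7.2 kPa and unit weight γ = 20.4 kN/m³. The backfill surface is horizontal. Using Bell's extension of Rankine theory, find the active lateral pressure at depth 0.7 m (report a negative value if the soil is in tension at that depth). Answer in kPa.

K_a = (1 − sin φ)/(1 + sin φ) = 0.3935.
σ_a = K_a γ z − 2c√K_a = 0.3935×20.4×0.7 − 2×7.2×0.6273 = -3.414 kPa.

-3.41 kPa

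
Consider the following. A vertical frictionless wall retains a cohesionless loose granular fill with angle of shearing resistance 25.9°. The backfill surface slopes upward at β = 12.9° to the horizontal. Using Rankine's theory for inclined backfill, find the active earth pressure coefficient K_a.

K_a = cos β · (cos β − √(cos²β − cos²φ)) / (cos β + √(cos²β − cos²φ)).
cos β = 0.9748, cos φ = 0.8996, √(cos²β − cos²φ) = 0.3754.
K_a = 0.9748 × (0.9748 − 0.3754)/(0.9748 + 0.3754) = 0.4327.

0.433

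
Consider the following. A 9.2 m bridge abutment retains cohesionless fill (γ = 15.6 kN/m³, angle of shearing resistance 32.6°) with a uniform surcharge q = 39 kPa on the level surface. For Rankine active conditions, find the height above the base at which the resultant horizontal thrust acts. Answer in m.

K_a = 0.2997.
Triangular part P₁ = ½K_aγH² = 197.9 at H/3 = 3.067 m; rectangular part P₂ = K_a q H = 107.5 at H/2 = 4.600 m.
ȳ = (P₁·3.067 + P₂·4.600)/(P₁+P₂) = 3.607 m.

3.61 m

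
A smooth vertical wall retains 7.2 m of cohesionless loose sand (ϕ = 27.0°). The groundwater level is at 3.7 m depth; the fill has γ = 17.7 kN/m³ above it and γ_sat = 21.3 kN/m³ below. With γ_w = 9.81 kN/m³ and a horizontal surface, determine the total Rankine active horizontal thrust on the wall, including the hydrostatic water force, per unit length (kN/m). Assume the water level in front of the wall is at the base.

218 kN/m

K_a = tan²(45° − φ/2) = 0.3755.
γ' = 21.3 − 9.81 = 11.49 kN/m³. Depth below WT = 3.5 m.
σ'_h at WT = K_a γ d_w = 24.59 kPa; at base = 24.59 + K_a γ' × 3.5 = 39.69 kPa.
P₁ (0–3.7 m) = ½×24.59×3.7 = 45.50. P₂ (3.7–7.2 m) = ½(24.59+39.69)×3.5 = 112.5.
P_w = ½ γ_w h₂² = 0.5×9.81×3.5² = 60.09. Total = 45.50+112.5+60.09 = 218.1 kN/m.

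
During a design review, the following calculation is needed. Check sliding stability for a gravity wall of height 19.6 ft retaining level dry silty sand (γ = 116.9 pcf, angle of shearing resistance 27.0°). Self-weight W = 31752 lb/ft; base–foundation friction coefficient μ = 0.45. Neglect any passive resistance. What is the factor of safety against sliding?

K_a = tan²(45° − 27.0°/2) = 0.3755.
P_a = ½K_aγH² = 0.5×0.3755×116.9×19.6² = 8432 lb/ft, acting at H/3 = 6.533 ft above the base.
FS_sliding = μW / P_a = 0.45×31752 / 8432 = 1.695.

1.69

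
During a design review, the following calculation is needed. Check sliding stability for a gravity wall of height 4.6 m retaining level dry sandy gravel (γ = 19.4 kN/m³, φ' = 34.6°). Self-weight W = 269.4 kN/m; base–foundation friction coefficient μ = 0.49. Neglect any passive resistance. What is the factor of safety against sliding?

2.33

K_a = tan²(45° − 34.6°/2) = 0.2756.
P_a = ½K_aγH² = 0.5×0.2756×19.4×4.6² = 56.58 kN/m, acting at H/3 = 1.533 m above the base.
FS_sliding = μW / P_a = 0.49×269.4 / 56.58 = 2.333.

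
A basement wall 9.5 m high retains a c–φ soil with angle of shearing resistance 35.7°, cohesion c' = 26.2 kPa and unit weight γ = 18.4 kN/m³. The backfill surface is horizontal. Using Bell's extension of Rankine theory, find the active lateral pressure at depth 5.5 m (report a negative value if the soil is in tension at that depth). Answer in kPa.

-0.257 kPa

K_a = (1 − sin φ)/(1 + sin φ) = 0.2630.
σ_a = K_a γ z − 2c√K_a = 0.2630×18.4×5.5 − 2×26.2×0.5128 = -0.2574 kPa.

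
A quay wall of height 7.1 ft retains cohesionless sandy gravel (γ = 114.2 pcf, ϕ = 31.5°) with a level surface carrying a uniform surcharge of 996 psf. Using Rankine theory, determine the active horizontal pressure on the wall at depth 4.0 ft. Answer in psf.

K_a = (1 − sin φ)/(1 + sin φ) = 0.3136.
σ_v = γz + q = 114.2 × 4.0 + 996 = 1453 psf.
σ_h = K_a σ_v = 0.3136 × 1453 = 455.6 psf.

456 psf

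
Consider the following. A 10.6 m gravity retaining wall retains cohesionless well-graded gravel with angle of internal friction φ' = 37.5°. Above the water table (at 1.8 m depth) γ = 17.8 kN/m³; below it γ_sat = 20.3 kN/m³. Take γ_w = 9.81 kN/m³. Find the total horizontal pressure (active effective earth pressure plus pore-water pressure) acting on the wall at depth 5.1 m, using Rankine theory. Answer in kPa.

48.6 kPa

K_a = (1 − sin φ)/(1 + sin φ) = 0.2432.
γ' = 20.3 − 9.81 = 10.49 kN/m³.
Effective vertical stress at 5.1 m: σ'_v = 17.8×1.8 + 10.49×3.30 = 66.66 kPa.
σ'_h = K_a σ'_v = 0.2432 × 66.66 = 16.21 kPa; u = γ_w × 3.30 = 32.37 kPa.
Total σ_h = 16.21 + 32.37 = 48.58 kPa.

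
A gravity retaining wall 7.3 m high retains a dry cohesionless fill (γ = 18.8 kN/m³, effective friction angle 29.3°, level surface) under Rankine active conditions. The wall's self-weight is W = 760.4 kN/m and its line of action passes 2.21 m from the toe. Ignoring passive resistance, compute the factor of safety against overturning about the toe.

K_a = tan²(45° − 29.3°/2) = 0.3428.
P_a = ½K_aγH² = 0.5×0.3428×18.8×7.3² = 171.7 kN/m, acting at H/3 = 2.433 m above the base.
Overturning moment M_o = P_a × H/3 = 171.7 × 2.433 = 417.9.
Resisting moment M_r = W × 2.21 = 760.4 × 2.21 = 1680.
FS_overturning = M_r/M_o = 1680/417.9 = 4.021.

4.02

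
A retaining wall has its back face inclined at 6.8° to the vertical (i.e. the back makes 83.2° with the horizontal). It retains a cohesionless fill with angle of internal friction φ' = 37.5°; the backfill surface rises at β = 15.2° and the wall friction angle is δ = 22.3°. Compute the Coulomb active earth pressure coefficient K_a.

K_a = sin²(α+φ) / [sin²α · sin(α−δ) · (1 + √{sin(φ+δ)sin(φ−β) / (sin(α−δ)sin(α+β))})²].
With α = 83.2°, φ = 37.5°, δ = 22.3°, β = 15.2°: K_a = 0.3286.

0.329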